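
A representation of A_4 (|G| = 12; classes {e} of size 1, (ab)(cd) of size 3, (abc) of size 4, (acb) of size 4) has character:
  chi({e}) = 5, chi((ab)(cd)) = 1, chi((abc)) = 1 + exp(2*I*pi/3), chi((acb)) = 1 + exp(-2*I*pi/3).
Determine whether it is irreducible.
Not irreducible (reducible): <chi, chi> = 3 > 1.

Justification: <chi, chi> = (1/|G|) sum_C |C| * |chi(C)|^2 = (1/12)[1*|5|^2 + 3*|1|^2 + 4*|1 + exp(2*I*pi/3)|^2 + 4*|1 + exp(-2*I*pi/3)|^2]
  = (1/12)[(25) + (3) + (4) + (4)] = 36/12 = 3.
(Exp terms are combined using exp(i*s)*conj(exp(i*t)) = exp(i*(s-t)), and sums of them are collapsed using the identity that for every m > 1 the m distinct m-th roots of unity sum to 0, e.g. 1 + exp(2*I*pi/3) + exp(-2*I*pi/3) = 0.)
A character is irreducible iff <chi, chi> = 1, so this representation is reducible.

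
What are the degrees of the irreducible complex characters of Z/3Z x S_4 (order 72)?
Dimensions: 1, 1, 1, 1, 1, 1, 2, 2, 2, 3, 3, 3, 3, 3, 3

Reasoning: There are 15 irreducibles (= number of conjugacy classes). Their dimensions d_i satisfy sum d_i^2 = |G| = 72: 1 + 1 + 1 + 1 + 1 + 1 + 4 + 4 + 4 + 9 + 9 + 9 + 9 + 9 + 9 = 72. (For the product with Z/3Z: each of the 3 1-dim characters of Z/3Z tensors with each irrep of S_4, giving 3 copies of each S_4-dimension.)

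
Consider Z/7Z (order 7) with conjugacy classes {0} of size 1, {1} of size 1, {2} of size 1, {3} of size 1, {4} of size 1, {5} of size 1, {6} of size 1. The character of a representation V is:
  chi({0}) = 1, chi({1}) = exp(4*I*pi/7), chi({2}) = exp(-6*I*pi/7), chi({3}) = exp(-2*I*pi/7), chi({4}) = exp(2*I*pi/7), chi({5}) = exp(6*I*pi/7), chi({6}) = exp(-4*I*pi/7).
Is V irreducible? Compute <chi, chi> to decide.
Irreducible: <chi, chi> = 1.

Argument: <chi, chi> = (1/|G|) sum_C |C| * |chi(C)|^2 = (1/7)[1*|1|^2 + 1*|exp(4*I*pi/7)|^2 + 1*|exp(-6*I*pi/7)|^2 + 1*|exp(-2*I*pi/7)|^2 + 1*|exp(2*I*pi/7)|^2 + 1*|exp(6*I*pi/7)|^2 + 1*|exp(-4*I*pi/7)|^2]
  = (1/7)[(1) + (1) + (1) + (1) + (1) + (1) + (1)] = 7/7 = 1.
(Exp terms are combined using exp(i*s)*conj(exp(i*t)) = exp(i*(s-t)), and sums of them are collapsed using the identity that for every m > 1 the m distinct m-th roots of unity sum to 0, e.g. 1 + exp(2*I*pi/3) + exp(-2*I*pi/3) = 0.)
A character is irreducible iff <chi, chi> = 1, so this representation is irreducible.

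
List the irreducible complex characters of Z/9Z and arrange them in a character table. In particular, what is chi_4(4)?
Character table of Z/9Z (irreps indexed chi_0,...,chi_8 with chi_k(m) = zeta_9^(k*m), zeta_9 = exp(2*pi*i/9)):
  irrep \ class  {0} (size 1)  {1} (size 1)    {2} (size 1)    {3} (size 1)    {4} (size 1)    {5} (size 1)    {6} (size 1)    {7} (size 1)    {8} (size 1)  
  chi_0          1             1               1               1               1               1               1               1               1             
  chi_1          1             exp(2*I*pi/9)   exp(4*I*pi/9)   exp(2*I*pi/3)   exp(8*I*pi/9)   exp(-8*I*pi/9)  exp(-2*I*pi/3)  exp(-4*I*pi/9)  exp(-2*I*pi/9)
  chi_2          1             exp(4*I*pi/9)   exp(8*I*pi/9)   exp(-2*I*pi/3)  exp(-2*I*pi/9)  exp(2*I*pi/9)   exp(2*I*pi/3)   exp(-8*I*pi/9)  exp(-4*I*pi/9)
  chi_3          1             exp(2*I*pi/3)   exp(-2*I*pi/3)  1               exp(2*I*pi/3)   exp(-2*I*pi/3)  1               exp(2*I*pi/3)   exp(-2*I*pi/3)
  chi_4          1             exp(8*I*pi/9)   exp(-2*I*pi/9)  exp(2*I*pi/3)   exp(-4*I*pi/9)  exp(4*I*pi/9)   exp(-2*I*pi/3)  exp(2*I*pi/9)   exp(-8*I*pi/9)
  chi_5          1             exp(-8*I*pi/9)  exp(2*I*pi/9)   exp(-2*I*pi/3)  exp(4*I*pi/9)   exp(-4*I*pi/9)  exp(2*I*pi/3)   exp(-2*I*pi/9)  exp(8*I*pi/9) 
  chi_6          1             exp(-2*I*pi/3)  exp(2*I*pi/3)   1               exp(-2*I*pi/3)  exp(2*I*pi/3)   1               exp(-2*I*pi/3)  exp(2*I*pi/3) 
  chi_7          1             exp(-4*I*pi/9)  exp(-8*I*pi/9)  exp(2*I*pi/3)   exp(2*I*pi/9)   exp(-2*I*pi/9)  exp(-2*I*pi/3)  exp(8*I*pi/9)   exp(4*I*pi/9) 
  chi_8          1             exp(-2*I*pi/9)  exp(-4*I*pi/9)  exp(-2*I*pi/3)  exp(-8*I*pi/9)  exp(8*I*pi/9)   exp(2*I*pi/3)   exp(4*I*pi/9)   exp(2*I*pi/9) 

Spot check: chi_4(4) = zeta_9^(4*4) = zeta_9^16 = exp(-4*I*pi/9).

Argument: Z/9Z is abelian, so all 9 irreducible complex representations are 1-dimensional. They are given by chi_k(m) = zeta_9^(k*m) for k = 0,...,8. Row orthogonality: sum_m chi_k(m) conj(chi_l(m)) = 9 * [k = l].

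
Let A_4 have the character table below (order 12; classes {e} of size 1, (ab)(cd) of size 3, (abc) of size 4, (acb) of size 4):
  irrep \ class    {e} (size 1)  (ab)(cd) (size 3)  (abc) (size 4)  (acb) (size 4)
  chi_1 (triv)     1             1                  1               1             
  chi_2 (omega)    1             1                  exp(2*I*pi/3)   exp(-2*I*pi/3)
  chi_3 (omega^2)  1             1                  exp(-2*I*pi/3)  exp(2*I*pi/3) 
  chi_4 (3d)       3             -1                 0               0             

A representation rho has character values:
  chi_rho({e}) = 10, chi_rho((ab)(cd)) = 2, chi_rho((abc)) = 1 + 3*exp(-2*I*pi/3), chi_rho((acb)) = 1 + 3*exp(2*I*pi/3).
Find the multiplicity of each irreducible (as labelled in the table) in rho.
Multiplicities: chi_1: 1, chi_2: 0, chi_3: 3, chi_4: 2.

Proof sketch: Use <chi_rho, chi> = (1/|G|) sum_C |C| * chi_rho(C) * conj(chi(C)) with |G| = 12 for each irreducible chi in the table:
  <chi_rho, chi_1> = (1/12)[1*(10)*conj(1) + 3*(2)*conj(1) + 4*(1 + 3*exp(-2*I*pi/3))*conj(1) + 4*(1 + 3*exp(2*I*pi/3))*conj(1)]
      = (1/12)[(10) + (6) + (4 + 12*exp(-2*I*pi/3)) + (4 + 12*exp(2*I*pi/3))] = 12/12 = 1
  <chi_rho, chi_2> = (1/12)[1*(10)*conj(1) + 3*(2)*conj(1) + 4*(1 + 3*exp(-2*I*pi/3))*conj(exp(2*I*pi/3)) + 4*(1 + 3*exp(2*I*pi/3))*conj(exp(-2*I*pi/3))]
      = (1/12)[(10) + (6) + (4*exp(-2*I*pi/3) + 12*exp(2*I*pi/3)) + (12*exp(-2*I*pi/3) + 4*exp(2*I*pi/3))] = 0/12 = 0
  <chi_rho, chi_3> = (1/12)[1*(10)*conj(1) + 3*(2)*conj(1) + 4*(1 + 3*exp(-2*I*pi/3))*conj(exp(-2*I*pi/3)) + 4*(1 + 3*exp(2*I*pi/3))*conj(exp(2*I*pi/3))]
      = (1/12)[(10) + (6) + (12 + 4*exp(2*I*pi/3)) + (12 + 4*exp(-2*I*pi/3))] = 36/12 = 3
  <chi_rho, chi_4> = (1/12)[1*(10)*conj(3) + 3*(2)*conj(-1) + 4*(1 + 3*exp(-2*I*pi/3))*conj(0) + 4*(1 + 3*exp(2*I*pi/3))*conj(0)]
      = (1/12)[(30) + (-6) + (0) + (0)] = 24/12 = 2
(Exp terms are combined using exp(i*s)*conj(exp(i*t)) = exp(i*(s-t)), and sums of them are collapsed using the identity that for every m > 1 the m distinct m-th roots of unity sum to 0, e.g. 1 + exp(2*I*pi/3) + exp(-2*I*pi/3) = 0.)
Dimension check: dim(rho) = sum (mult * dim) = 1*1 + 0*1 + 3*1 + 2*3 = 10 = chi_rho(e) = 10.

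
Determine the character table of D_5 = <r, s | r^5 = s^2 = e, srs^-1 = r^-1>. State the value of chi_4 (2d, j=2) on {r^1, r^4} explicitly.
Conjugacy classes: {e} of size 1, {r^1, r^4} of size 2, {r^2, r^3} of size 2, {s, sr, ..., sr^4} of size 5.
Character table:
  irrep \ class              {e} (size 1)  {r^1, r^4} (size 2)  {r^2, r^3} (size 2)  {s, sr, ..., sr^4} (size 5)
  chi_1 (triv)               1             1                    1                    1                          
  chi_2 (sign: r->1, s->-1)  1             1                    1                    -1                         
  chi_3 (2d, j=1)            2             -1/2 + sqrt(5)/2     -sqrt(5)/2 - 1/2     0                          
  chi_4 (2d, j=2)            2             -sqrt(5)/2 - 1/2     -1/2 + sqrt(5)/2     0                          

Spot check: chi_4 (2d, j=2) on {r^1, r^4} = -sqrt(5)/2 - 1/2.

Argument: D_5 has order 2*5 = 10 with 4 conjugacy classes, hence 4 irreducibles. Sum of squared dims 1 + 1 + 4 + 4 = 10 = |G|. Linear characters come from the abelianisation; the 2-dimensional irreps have character r^k -> 2*cos(2*pi*j*k/5), reflections -> 0.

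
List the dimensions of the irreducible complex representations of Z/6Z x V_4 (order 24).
Dimensions: 1, 1, 1, 1, 1, 1, 1, 1, 1, 1, 1, 1, 1, 1, 1, 1, 1, 1, 1, 1, 1, 1, 1, 1

Proof sketch: There are 24 irreducibles (= number of conjugacy classes). Their dimensions d_i satisfy sum d_i^2 = |G| = 24: 1 + 1 + 1 + 1 + 1 + 1 + 1 + 1 + 1 + 1 + 1 + 1 + 1 + 1 + 1 + 1 + 1 + 1 + 1 + 1 + 1 + 1 + 1 + 1 = 24. (For the product with Z/6Z: each of the 6 1-dim characters of Z/6Z tensors with each irrep of V_4, giving 6 copies of each V_4-dimension.)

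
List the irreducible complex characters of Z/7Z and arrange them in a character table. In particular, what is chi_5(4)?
Character table of Z/7Z (irreps indexed chi_0,...,chi_6 with chi_k(m) = zeta_7^(k*m), zeta_7 = exp(2*pi*i/7)):
  irrep \ class  {0} (size 1)  {1} (size 1)    {2} (size 1)    {3} (size 1)    {4} (size 1)    {5} (size 1)    {6} (size 1)  
  chi_0          1             1               1               1               1               1               1             
  chi_1          1             exp(2*I*pi/7)   exp(4*I*pi/7)   exp(6*I*pi/7)   exp(-6*I*pi/7)  exp(-4*I*pi/7)  exp(-2*I*pi/7)
  chi_2          1             exp(4*I*pi/7)   exp(-6*I*pi/7)  exp(-2*I*pi/7)  exp(2*I*pi/7)   exp(6*I*pi/7)   exp(-4*I*pi/7)
  chi_3          1             exp(6*I*pi/7)   exp(-2*I*pi/7)  exp(4*I*pi/7)   exp(-4*I*pi/7)  exp(2*I*pi/7)   exp(-6*I*pi/7)
  chi_4          1             exp(-6*I*pi/7)  exp(2*I*pi/7)   exp(-4*I*pi/7)  exp(4*I*pi/7)   exp(-2*I*pi/7)  exp(6*I*pi/7) 
  chi_5          1             exp(-4*I*pi/7)  exp(6*I*pi/7)   exp(2*I*pi/7)   exp(-2*I*pi/7)  exp(-6*I*pi/7)  exp(4*I*pi/7) 
  chi_6          1             exp(-2*I*pi/7)  exp(-4*I*pi/7)  exp(-6*I*pi/7)  exp(6*I*pi/7)   exp(4*I*pi/7)   exp(2*I*pi/7) 

Spot check: chi_5(4) = zeta_7^(5*4) = zeta_7^20 = exp(-2*I*pi/7).

Z/7Z is abelian, so all 7 irreducible complex representations are 1-dimensional. They are given by chi_k(m) = zeta_7^(k*m) for k = 0,...,6. Row orthogonality: sum_m chi_k(m) conj(chi_l(m)) = 7 * [k = l].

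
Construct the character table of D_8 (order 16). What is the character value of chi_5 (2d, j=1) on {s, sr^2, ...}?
Conjugacy classes: {e} of size 1, {r^4} of size 1, {r^1, r^7} of size 2, {r^2, r^6} of size 2, {r^3, r^5} of size 2, {s, sr^2, ...} of size 4, {sr, sr^3, ...} of size 4.
Character table:
  irrep \ class              {e} (size 1)  {r^4} (size 1)  {r^1, r^7} (size 2)  {r^2, r^6} (size 2)  {r^3, r^5} (size 2)  {s, sr^2, ...} (size 4)  {sr, sr^3, ...} (size 4)
  chi_1 (triv)               1             1               1                    1                    1                    1                        1                       
  chi_2 (sign: r->1, s->-1)  1             1               1                    1                    1                    -1                       -1                      
  chi_3 (r->-1, s->1)        1             1               -1                   1                    -1                   1                        -1                      
  chi_4 (r->-1, s->-1)       1             1               -1                   1                    -1                   -1                       1                       
  chi_5 (2d, j=1)            2             -2              sqrt(2)              0                    -sqrt(2)             0                        0                       
  chi_6 (2d, j=2)            2             2               0                    -2                   0                    0                        0                       
  chi_7 (2d, j=3)            2             -2              -sqrt(2)             0                    sqrt(2)              0                        0                       

Spot check: chi_5 (2d, j=1) on {s, sr^2, ...} = 0.

Justification: D_8 has order 2*8 = 16 with 7 conjugacy classes, hence 7 irreducibles. Sum of squared dims 1 + 1 + 1 + 1 + 4 + 4 + 4 = 16 = |G|. Linear characters come from the abelianisation; the 2-dimensional irreps have character r^k -> 2*cos(2*pi*j*k/8), reflections -> 0.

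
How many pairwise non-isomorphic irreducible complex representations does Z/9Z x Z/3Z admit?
27

Solution. The number of irreducible complex representations of a finite group equals its number of conjugacy classes. Z/9Z x Z/3Z is abelian of order 27, so every element is its own conjugacy class: 27 classes, so Z/9Z x Z/3Z (order 27) has exactly 27 irreducible complex representations.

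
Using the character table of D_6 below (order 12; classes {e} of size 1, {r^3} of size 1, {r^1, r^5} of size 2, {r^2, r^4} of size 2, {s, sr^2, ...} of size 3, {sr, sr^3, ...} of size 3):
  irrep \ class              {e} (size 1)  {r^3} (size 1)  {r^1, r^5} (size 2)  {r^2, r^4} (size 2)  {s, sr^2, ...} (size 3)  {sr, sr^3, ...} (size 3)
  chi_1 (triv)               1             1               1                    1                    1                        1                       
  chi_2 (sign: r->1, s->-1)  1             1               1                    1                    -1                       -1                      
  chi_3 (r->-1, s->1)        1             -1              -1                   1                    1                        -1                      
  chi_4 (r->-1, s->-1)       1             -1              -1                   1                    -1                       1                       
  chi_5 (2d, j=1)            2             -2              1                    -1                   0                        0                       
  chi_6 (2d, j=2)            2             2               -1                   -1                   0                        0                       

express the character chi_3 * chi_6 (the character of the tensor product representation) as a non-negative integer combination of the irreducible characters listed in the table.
chi_3 tensor chi_6 = chi_5 (all other irreducibles have multiplicity 0).

Argument: The character of a tensor product is the pointwise product (chi_3 * chi_6)(C) = chi_3(C) * chi_6(C):
  {e}: (1)*(2), {r^3}: (-1)*(2), {r^1, r^5}: (-1)*(-1), {r^2, r^4}: (1)*(-1), {s, sr^2, ...}: (1)*(0), {sr, sr^3, ...}: (-1)*(0)
so (chi_3 * chi_6) takes values
  {e} -> 2, {r^3} -> -2, {r^1, r^5} -> 1, {r^2, r^4} -> -1, {s, sr^2, ...} -> 0, {sr, sr^3, ...} -> 0.
Now take the inner product of this character with each irreducible chi from the table, <chi_3*chi_6, chi> = (1/12) sum_C |C| (chi_3*chi_6)(C) conj(chi(C)):
  <chi_3*chi_6, chi_1> = (1/12)[1*(2)*conj(1) + 1*(-2)*conj(1) + 2*(1)*conj(1) + 2*(-1)*conj(1) + 3*(0)*conj(1) + 3*(0)*conj(1)]
      = (1/12)[(2) + (-2) + (2) + (-2) + (0) + (0)] = 0/12 = 0
  <chi_3*chi_6, chi_2> = (1/12)[1*(2)*conj(1) + 1*(-2)*conj(1) + 2*(1)*conj(1) + 2*(-1)*conj(1) + 3*(0)*conj(-1) + 3*(0)*conj(-1)]
      = (1/12)[(2) + (-2) + (2) + (-2) + (0) + (0)] = 0/12 = 0
  <chi_3*chi_6, chi_3> = (1/12)[1*(2)*conj(1) + 1*(-2)*conj(-1) + 2*(1)*conj(-1) + 2*(-1)*conj(1) + 3*(0)*conj(1) + 3*(0)*conj(-1)]
      = (1/12)[(2) + (2) + (-2) + (-2) + (0) + (0)] = 0/12 = 0
  <chi_3*chi_6, chi_4> = (1/12)[1*(2)*conj(1) + 1*(-2)*conj(-1) + 2*(1)*conj(-1) + 2*(-1)*conj(1) + 3*(0)*conj(-1) + 3*(0)*conj(1)]
      = (1/12)[(2) + (2) + (-2) + (-2) + (0) + (0)] = 0/12 = 0
  <chi_3*chi_6, chi_5> = (1/12)[1*(2)*conj(2) + 1*(-2)*conj(-2) + 2*(1)*conj(1) + 2*(-1)*conj(-1) + 3*(0)*conj(0) + 3*(0)*conj(0)]
      = (1/12)[(4) + (4) + (2) + (2) + (0) + (0)] = 12/12 = 1
  <chi_3*chi_6, chi_6> = (1/12)[1*(2)*conj(2) + 1*(-2)*conj(2) + 2*(1)*conj(-1) + 2*(-1)*conj(-1) + 3*(0)*conj(0) + 3*(0)*conj(0)]
      = (1/12)[(4) + (-4) + (-2) + (2) + (0) + (0)] = 0/12 = 0
Hence the multiplicities are chi_5: 1. Dimension check: dim(chi_3)*dim(chi_6) = 1*2 = 2 and sum (mult * dim) = 1*2 = 2.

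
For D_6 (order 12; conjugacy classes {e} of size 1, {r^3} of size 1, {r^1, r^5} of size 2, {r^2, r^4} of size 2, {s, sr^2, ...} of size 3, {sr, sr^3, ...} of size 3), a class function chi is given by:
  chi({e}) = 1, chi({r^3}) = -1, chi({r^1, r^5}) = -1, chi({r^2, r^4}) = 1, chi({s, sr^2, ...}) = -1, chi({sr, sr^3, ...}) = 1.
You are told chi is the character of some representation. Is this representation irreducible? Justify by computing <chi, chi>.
Irreducible: <chi, chi> = 1.

Why: <chi, chi> = (1/|G|) sum_C |C| * |chi(C)|^2 = (1/12)[1*|1|^2 + 1*|-1|^2 + 2*|-1|^2 + 2*|1|^2 + 3*|-1|^2 + 3*|1|^2]
  = (1/12)[(1) + (1) + (2) + (2) + (3) + (3)] = 12/12 = 1.
A character is irreducible iff <chi, chi> = 1, so this representation is irreducible.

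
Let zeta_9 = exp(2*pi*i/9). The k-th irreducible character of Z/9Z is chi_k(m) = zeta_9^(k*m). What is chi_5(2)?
chi_5(2) = zeta_9^10 = exp(2*I*pi/9)

Solution. chi_5(2) = zeta_9^(5*2) = zeta_9^10. Since zeta_9^9 = 1, this equals zeta_9^1 = exp(2*pi*i*1/9) = exp(2*I*pi/9).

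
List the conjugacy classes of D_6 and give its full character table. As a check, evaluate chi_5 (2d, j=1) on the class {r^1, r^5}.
Conjugacy classes: {e} of size 1, {r^3} of size 1, {r^1, r^5} of size 2, {r^2, r^4} of size 2, {s, sr^2, ...} of size 3, {sr, sr^3, ...} of size 3.
Character table:
  irrep \ class              {e} (size 1)  {r^3} (size 1)  {r^1, r^5} (size 2)  {r^2, r^4} (size 2)  {s, sr^2, ...} (size 3)  {sr, sr^3, ...} (size 3)
  chi_1 (triv)               1             1               1                    1                    1                        1                       
  chi_2 (sign: r->1, s->-1)  1             1               1                    1                    -1                       -1                      
  chi_3 (r->-1, s->1)        1             -1              -1                   1                    1                        -1                      
  chi_4 (r->-1, s->-1)       1             -1              -1                   1                    -1                       1                       
  chi_5 (2d, j=1)            2             -2              1                    -1                   0                        0                       
  chi_6 (2d, j=2)            2             2               -1                   -1                   0                        0                       

Spot check: chi_5 (2d, j=1) on {r^1, r^5} = 1.

Details: D_6 has order 2*6 = 12 with 6 conjugacy classes, hence 6 irreducibles. Sum of squared dims 1 + 1 + 1 + 1 + 4 + 4 = 12 = |G|. Linear characters come from the abelianisation; the 2-dimensional irreps have character r^k -> 2*cos(2*pi*j*k/6), reflections -> 0.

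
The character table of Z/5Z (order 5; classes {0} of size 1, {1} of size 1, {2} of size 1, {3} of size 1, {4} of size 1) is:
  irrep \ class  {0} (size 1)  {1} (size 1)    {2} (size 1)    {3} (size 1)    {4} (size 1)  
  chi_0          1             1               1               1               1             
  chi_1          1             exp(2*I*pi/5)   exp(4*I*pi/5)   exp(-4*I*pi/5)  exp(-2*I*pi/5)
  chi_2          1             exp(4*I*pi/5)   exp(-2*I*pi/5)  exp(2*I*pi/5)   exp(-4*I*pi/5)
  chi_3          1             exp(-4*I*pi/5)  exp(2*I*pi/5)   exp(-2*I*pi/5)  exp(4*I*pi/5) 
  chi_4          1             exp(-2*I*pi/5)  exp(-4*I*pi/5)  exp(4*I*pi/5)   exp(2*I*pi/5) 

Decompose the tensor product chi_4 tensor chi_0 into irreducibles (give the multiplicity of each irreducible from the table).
chi_4 tensor chi_0 = chi_4 (all other irreducibles have multiplicity 0).

Solution. The character of a tensor product is the pointwise product (chi_4 * chi_0)(C) = chi_4(C) * chi_0(C):
  {0}: (1)*(1), {1}: (exp(-2*I*pi/5))*(1), {2}: (exp(-4*I*pi/5))*(1), {3}: (exp(4*I*pi/5))*(1), {4}: (exp(2*I*pi/5))*(1)
so (chi_4 * chi_0) takes values
  {0} -> 1, {1} -> exp(-2*I*pi/5), {2} -> exp(-4*I*pi/5), {3} -> exp(4*I*pi/5), {4} -> exp(2*I*pi/5).
Now take the inner product of this character with each irreducible chi from the table, <chi_4*chi_0, chi> = (1/5) sum_C |C| (chi_4*chi_0)(C) conj(chi(C)):
  <chi_4*chi_0, chi_0> = (1/5)[1*(1)*conj(1) + 1*(exp(-2*I*pi/5))*conj(1) + 1*(exp(-4*I*pi/5))*conj(1) + 1*(exp(4*I*pi/5))*conj(1) + 1*(exp(2*I*pi/5))*conj(1)]
      = (1/5)[(1) + (exp(-2*I*pi/5)) + (exp(-4*I*pi/5)) + (exp(4*I*pi/5)) + (exp(2*I*pi/5))] = 0/5 = 0
  <chi_4*chi_0, chi_1> = (1/5)[1*(1)*conj(1) + 1*(exp(-2*I*pi/5))*conj(exp(2*I*pi/5)) + 1*(exp(-4*I*pi/5))*conj(exp(4*I*pi/5)) + 1*(exp(4*I*pi/5))*conj(exp(-4*I*pi/5)) + 1*(exp(2*I*pi/5))*conj(exp(-2*I*pi/5))]
      = (1/5)[(1) + (exp(-4*I*pi/5)) + (exp(2*I*pi/5)) + (exp(-2*I*pi/5)) + (exp(4*I*pi/5))] = 0/5 = 0
  <chi_4*chi_0, chi_2> = (1/5)[1*(1)*conj(1) + 1*(exp(-2*I*pi/5))*conj(exp(4*I*pi/5)) + 1*(exp(-4*I*pi/5))*conj(exp(-2*I*pi/5)) + 1*(exp(4*I*pi/5))*conj(exp(2*I*pi/5)) + 1*(exp(2*I*pi/5))*conj(exp(-4*I*pi/5))]
      = (1/5)[(1) + (exp(4*I*pi/5)) + (exp(-2*I*pi/5)) + (exp(2*I*pi/5)) + (exp(-4*I*pi/5))] = 0/5 = 0
  <chi_4*chi_0, chi_3> = (1/5)[1*(1)*conj(1) + 1*(exp(-2*I*pi/5))*conj(exp(-4*I*pi/5)) + 1*(exp(-4*I*pi/5))*conj(exp(2*I*pi/5)) + 1*(exp(4*I*pi/5))*conj(exp(-2*I*pi/5)) + 1*(exp(2*I*pi/5))*conj(exp(4*I*pi/5))]
      = (1/5)[(1) + (exp(2*I*pi/5)) + (exp(4*I*pi/5)) + (exp(-4*I*pi/5)) + (exp(-2*I*pi/5))] = 0/5 = 0
  <chi_4*chi_0, chi_4> = (1/5)[1*(1)*conj(1) + 1*(exp(-2*I*pi/5))*conj(exp(-2*I*pi/5)) + 1*(exp(-4*I*pi/5))*conj(exp(-4*I*pi/5)) + 1*(exp(4*I*pi/5))*conj(exp(4*I*pi/5)) + 1*(exp(2*I*pi/5))*conj(exp(2*I*pi/5))]
      = (1/5)[(1) + (1) + (1) + (1) + (1)] = 5/5 = 1
(Exp terms are combined using exp(i*s)*conj(exp(i*t)) = exp(i*(s-t)), and sums of them are collapsed using the identity that for every m > 1 the m distinct m-th roots of unity sum to 0, e.g. 1 + exp(2*I*pi/3) + exp(-2*I*pi/3) = 0.)
Hence the multiplicities are chi_4: 1. Dimension check: dim(chi_4)*dim(chi_0) = 1*1 = 1 and sum (mult * dim) = 1*1 = 1.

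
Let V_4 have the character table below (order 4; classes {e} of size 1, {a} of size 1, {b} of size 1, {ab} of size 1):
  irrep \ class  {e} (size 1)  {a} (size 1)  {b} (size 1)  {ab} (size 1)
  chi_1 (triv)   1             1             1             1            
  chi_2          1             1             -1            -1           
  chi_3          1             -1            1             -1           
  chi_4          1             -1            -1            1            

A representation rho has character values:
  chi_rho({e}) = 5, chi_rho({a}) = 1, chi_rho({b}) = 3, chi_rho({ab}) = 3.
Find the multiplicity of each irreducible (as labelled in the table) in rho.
Multiplicities: chi_1: 3, chi_2: 0, chi_3: 1, chi_4: 1.

Reasoning: Use <chi_rho, chi> = (1/|G|) sum_C |C| * chi_rho(C) * conj(chi(C)) with |G| = 4 for each irreducible chi in the table:
  <chi_rho, chi_1> = (1/4)[1*(5)*conj(1) + 1*(1)*conj(1) + 1*(3)*conj(1) + 1*(3)*conj(1)]
      = (1/4)[(5) + (1) + (3) + (3)] = 12/4 = 3
  <chi_rho, chi_2> = (1/4)[1*(5)*conj(1) + 1*(1)*conj(1) + 1*(3)*conj(-1) + 1*(3)*conj(-1)]
      = (1/4)[(5) + (1) + (-3) + (-3)] = 0/4 = 0
  <chi_rho, chi_3> = (1/4)[1*(5)*conj(1) + 1*(1)*conj(-1) + 1*(3)*conj(1) + 1*(3)*conj(-1)]
      = (1/4)[(5) + (-1) + (3) + (-3)] = 4/4 = 1
  <chi_rho, chi_4> = (1/4)[1*(5)*conj(1) + 1*(1)*conj(-1) + 1*(3)*conj(-1) + 1*(3)*conj(1)]
      = (1/4)[(5) + (-1) + (-3) + (3)] = 4/4 = 1
Dimension check: dim(rho) = sum (mult * dim) = 3*1 + 0*1 + 1*1 + 1*1 = 5 = chi_rho(e) = 5.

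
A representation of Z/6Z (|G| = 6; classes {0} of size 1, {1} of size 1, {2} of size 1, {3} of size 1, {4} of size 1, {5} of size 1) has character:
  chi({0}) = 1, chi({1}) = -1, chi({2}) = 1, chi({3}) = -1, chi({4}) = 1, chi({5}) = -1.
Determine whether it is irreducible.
Irreducible: <chi, chi> = 1.

Details: <chi, chi> = (1/|G|) sum_C |C| * |chi(C)|^2 = (1/6)[1*|1|^2 + 1*|-1|^2 + 1*|1|^2 + 1*|-1|^2 + 1*|1|^2 + 1*|-1|^2]
  = (1/6)[(1) + (1) + (1) + (1) + (1) + (1)] = 6/6 = 1.
(Exp terms are combined using exp(i*s)*conj(exp(i*t)) = exp(i*(s-t)), and sums of them are collapsed using the identity that for every m > 1 the m distinct m-th roots of unity sum to 0, e.g. 1 + exp(2*I*pi/3) + exp(-2*I*pi/3) = 0.)
A character is irreducible iff <chi, chi> = 1, so this representation is irreducible.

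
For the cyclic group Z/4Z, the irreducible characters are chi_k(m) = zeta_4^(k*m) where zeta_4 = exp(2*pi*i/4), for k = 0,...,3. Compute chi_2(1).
chi_2(1) = zeta_4^2 = -1

Explanation: chi_2(1) = zeta_4^(2*1) = zeta_4^2. Since zeta_4^4 = 1, this equals zeta_4^2 = exp(2*pi*i*2/4) = -1.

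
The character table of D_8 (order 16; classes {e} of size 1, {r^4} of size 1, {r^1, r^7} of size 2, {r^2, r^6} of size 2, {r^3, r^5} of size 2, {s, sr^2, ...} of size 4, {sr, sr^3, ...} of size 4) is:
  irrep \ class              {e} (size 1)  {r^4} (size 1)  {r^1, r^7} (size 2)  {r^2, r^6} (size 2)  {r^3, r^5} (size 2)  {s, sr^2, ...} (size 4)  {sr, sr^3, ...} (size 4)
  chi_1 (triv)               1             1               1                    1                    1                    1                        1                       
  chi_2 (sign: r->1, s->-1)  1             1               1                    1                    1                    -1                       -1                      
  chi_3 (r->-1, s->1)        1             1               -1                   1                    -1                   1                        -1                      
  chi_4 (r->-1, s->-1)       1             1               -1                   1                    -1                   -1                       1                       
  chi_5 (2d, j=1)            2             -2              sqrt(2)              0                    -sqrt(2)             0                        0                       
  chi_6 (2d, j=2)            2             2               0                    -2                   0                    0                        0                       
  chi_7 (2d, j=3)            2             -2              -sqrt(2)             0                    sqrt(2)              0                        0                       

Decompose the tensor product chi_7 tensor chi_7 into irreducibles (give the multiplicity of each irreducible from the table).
chi_7 tensor chi_7 = chi_1 + chi_2 + chi_6 (all other irreducibles have multiplicity 0).

Reasoning: The character of a tensor product is the pointwise product (chi_7 * chi_7)(C) = chi_7(C) * chi_7(C):
  {e}: (2)*(2), {r^4}: (-2)*(-2), {r^1, r^7}: (-sqrt(2))*(-sqrt(2)), {r^2, r^6}: (0)*(0), {r^3, r^5}: (sqrt(2))*(sqrt(2)), {s, sr^2, ...}: (0)*(0), {sr, sr^3, ...}: (0)*(0)
so (chi_7 * chi_7) takes values
  {e} -> 4, {r^4} -> 4, {r^1, r^7} -> 2, {r^2, r^6} -> 0, {r^3, r^5} -> 2, {s, sr^2, ...} -> 0, {sr, sr^3, ...} -> 0.
Now take the inner product of this character with each irreducible chi from the table, <chi_7*chi_7, chi> = (1/16) sum_C |C| (chi_7*chi_7)(C) conj(chi(C)):
  <chi_7*chi_7, chi_1> = (1/16)[1*(4)*conj(1) + 1*(4)*conj(1) + 2*(2)*conj(1) + 2*(0)*conj(1) + 2*(2)*conj(1) + 4*(0)*conj(1) + 4*(0)*conj(1)]
      = (1/16)[(4) + (4) + (4) + (0) + (4) + (0) + (0)] = 16/16 = 1
  <chi_7*chi_7, chi_2> = (1/16)[1*(4)*conj(1) + 1*(4)*conj(1) + 2*(2)*conj(1) + 2*(0)*conj(1) + 2*(2)*conj(1) + 4*(0)*conj(-1) + 4*(0)*conj(-1)]
      = (1/16)[(4) + (4) + (4) + (0) + (4) + (0) + (0)] = 16/16 = 1
  <chi_7*chi_7, chi_3> = (1/16)[1*(4)*conj(1) + 1*(4)*conj(1) + 2*(2)*conj(-1) + 2*(0)*conj(1) + 2*(2)*conj(-1) + 4*(0)*conj(1) + 4*(0)*conj(-1)]
      = (1/16)[(4) + (4) + (-4) + (0) + (-4) + (0) + (0)] = 0/16 = 0
  <chi_7*chi_7, chi_4> = (1/16)[1*(4)*conj(1) + 1*(4)*conj(1) + 2*(2)*conj(-1) + 2*(0)*conj(1) + 2*(2)*conj(-1) + 4*(0)*conj(-1) + 4*(0)*conj(1)]
      = (1/16)[(4) + (4) + (-4) + (0) + (-4) + (0) + (0)] = 0/16 = 0
  <chi_7*chi_7, chi_5> = (1/16)[1*(4)*conj(2) + 1*(4)*conj(-2) + 2*(2)*conj(sqrt(2)) + 2*(0)*conj(0) + 2*(2)*conj(-sqrt(2)) + 4*(0)*conj(0) + 4*(0)*conj(0)]
      = (1/16)[(8) + (-8) + (4*sqrt(2)) + (0) + (-4*sqrt(2)) + (0) + (0)] = 0/16 = 0
  <chi_7*chi_7, chi_6> = (1/16)[1*(4)*conj(2) + 1*(4)*conj(2) + 2*(2)*conj(0) + 2*(0)*conj(-2) + 2*(2)*conj(0) + 4*(0)*conj(0) + 4*(0)*conj(0)]
      = (1/16)[(8) + (8) + (0) + (0) + (0) + (0) + (0)] = 16/16 = 1
  <chi_7*chi_7, chi_7> = (1/16)[1*(4)*conj(2) + 1*(4)*conj(-2) + 2*(2)*conj(-sqrt(2)) + 2*(0)*conj(0) + 2*(2)*conj(sqrt(2)) + 4*(0)*conj(0) + 4*(0)*conj(0)]
      = (1/16)[(8) + (-8) + (-4*sqrt(2)) + (0) + (4*sqrt(2)) + (0) + (0)] = 0/16 = 0
Hence the multiplicities are chi_1: 1, chi_2: 1, chi_6: 1. Dimension check: dim(chi_7)*dim(chi_7) = 2*2 = 4 and sum (mult * dim) = 1*1 + 1*1 + 1*2 = 4.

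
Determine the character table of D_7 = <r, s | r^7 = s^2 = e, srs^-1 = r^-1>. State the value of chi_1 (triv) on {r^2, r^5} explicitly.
Conjugacy classes: {e} of size 1, {r^1, r^6} of size 2, {r^2, r^5} of size 2, {r^3, r^4} of size 2, {s, sr, ..., sr^6} of size 7.
Character table:
  irrep \ class              {e} (size 1)  {r^1, r^6} (size 2)  {r^2, r^5} (size 2)  {r^3, r^4} (size 2)  {s, sr, ..., sr^6} (size 7)
  chi_1 (triv)               1             1                    1                    1                    1                          
  chi_2 (sign: r->1, s->-1)  1             1                    1                    1                    -1                         
  chi_3 (2d, j=1)            2             2*cos(2*pi/7)        -2*cos(3*pi/7)       -2*cos(pi/7)         0                          
  chi_4 (2d, j=2)            2             -2*cos(3*pi/7)       -2*cos(pi/7)         2*cos(2*pi/7)        0                          
  chi_5 (2d, j=3)            2             -2*cos(pi/7)         2*cos(2*pi/7)        -2*cos(3*pi/7)       0                          

Spot check: chi_1 (triv) on {r^2, r^5} = 1.

D_7 has order 2*7 = 14 with 5 conjugacy classes, hence 5 irreducibles. Sum of squared dims 1 + 1 + 4 + 4 + 4 = 14 = |G|. Linear characters come from the abelianisation; the 2-dimensional irreps have character r^k -> 2*cos(2*pi*j*k/7), reflections -> 0.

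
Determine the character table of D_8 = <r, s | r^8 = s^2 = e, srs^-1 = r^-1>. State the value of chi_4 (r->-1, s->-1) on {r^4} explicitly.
Conjugacy classes: {e} of size 1, {r^4} of size 1, {r^1, r^7} of size 2, {r^2, r^6} of size 2, {r^3, r^5} of size 2, {s, sr^2, ...} of size 4, {sr, sr^3, ...} of size 4.
Character table:
  irrep \ class              {e} (size 1)  {r^4} (size 1)  {r^1, r^7} (size 2)  {r^2, r^6} (size 2)  {r^3, r^5} (size 2)  {s, sr^2, ...} (size 4)  {sr, sr^3, ...} (size 4)
  chi_1 (triv)               1             1               1                    1                    1                    1                        1                       
  chi_2 (sign: r->1, s->-1)  1             1               1                    1                    1                    -1                       -1                      
  chi_3 (r->-1, s->1)        1             1               -1                   1                    -1                   1                        -1                      
  chi_4 (r->-1, s->-1)       1             1               -1                   1                    -1                   -1                       1                       
  chi_5 (2d, j=1)            2             -2              sqrt(2)              0                    -sqrt(2)             0                        0                       
  chi_6 (2d, j=2)            2             2               0                    -2                   0                    0                        0                       
  chi_7 (2d, j=3)            2             -2              -sqrt(2)             0                    sqrt(2)              0                        0                       

Spot check: chi_4 (r->-1, s->-1) on {r^4} = 1.

Why: D_8 has order 2*8 = 16 with 7 conjugacy classes, hence 7 irreducibles. Sum of squared dims 1 + 1 + 1 + 1 + 4 + 4 + 4 = 16 = |G|. Linear characters come from the abelianisation; the 2-dimensional irreps have character r^k -> 2*cos(2*pi*j*k/8), reflections -> 0.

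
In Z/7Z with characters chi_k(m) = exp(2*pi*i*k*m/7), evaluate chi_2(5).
chi_2(5) = zeta_7^10 = exp(6*I*pi/7)

Details: chi_2(5) = zeta_7^(2*5) = zeta_7^10. Since zeta_7^7 = 1, this equals zeta_7^3 = exp(2*pi*i*3/7) = exp(6*I*pi/7).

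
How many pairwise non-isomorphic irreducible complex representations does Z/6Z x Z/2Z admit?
12

Argument: The number of irreducible complex representations of a finite group equals its number of conjugacy classes. Z/6Z x Z/2Z is abelian of order 12, so every element is its own conjugacy class: 12 classes, so Z/6Z x Z/2Z (order 12) has exactly 12 irreducible complex representations.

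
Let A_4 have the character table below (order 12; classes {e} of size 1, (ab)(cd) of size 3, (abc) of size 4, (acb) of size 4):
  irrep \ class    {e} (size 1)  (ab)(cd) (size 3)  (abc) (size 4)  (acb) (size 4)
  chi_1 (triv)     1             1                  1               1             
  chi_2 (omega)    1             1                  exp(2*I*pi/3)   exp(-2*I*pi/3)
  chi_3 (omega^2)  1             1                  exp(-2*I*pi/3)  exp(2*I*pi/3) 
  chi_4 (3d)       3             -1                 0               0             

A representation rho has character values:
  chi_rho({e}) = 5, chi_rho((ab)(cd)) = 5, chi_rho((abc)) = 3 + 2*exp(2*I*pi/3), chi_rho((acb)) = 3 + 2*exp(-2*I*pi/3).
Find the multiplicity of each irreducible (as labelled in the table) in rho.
Multiplicities: chi_1: 3, chi_2: 2, chi_3: 0, chi_4: 0.

Argument: Use <chi_rho, chi> = (1/|G|) sum_C |C| * chi_rho(C) * conj(chi(C)) with |G| = 12 for each irreducible chi in the table:
  <chi_rho, chi_1> = (1/12)[1*(5)*conj(1) + 3*(5)*conj(1) + 4*(3 + 2*exp(2*I*pi/3))*conj(1) + 4*(3 + 2*exp(-2*I*pi/3))*conj(1)]
      = (1/12)[(5) + (15) + (12 + 8*exp(2*I*pi/3)) + (12 + 8*exp(-2*I*pi/3))] = 36/12 = 3
  <chi_rho, chi_2> = (1/12)[1*(5)*conj(1) + 3*(5)*conj(1) + 4*(3 + 2*exp(2*I*pi/3))*conj(exp(2*I*pi/3)) + 4*(3 + 2*exp(-2*I*pi/3))*conj(exp(-2*I*pi/3))]
      = (1/12)[(5) + (15) + (8 + 12*exp(-2*I*pi/3)) + (8 + 12*exp(2*I*pi/3))] = 24/12 = 2
  <chi_rho, chi_3> = (1/12)[1*(5)*conj(1) + 3*(5)*conj(1) + 4*(3 + 2*exp(2*I*pi/3))*conj(exp(-2*I*pi/3)) + 4*(3 + 2*exp(-2*I*pi/3))*conj(exp(2*I*pi/3))]
      = (1/12)[(5) + (15) + (8*exp(-2*I*pi/3) + 12*exp(2*I*pi/3)) + (12*exp(-2*I*pi/3) + 8*exp(2*I*pi/3))] = 0/12 = 0
  <chi_rho, chi_4> = (1/12)[1*(5)*conj(3) + 3*(5)*conj(-1) + 4*(3 + 2*exp(2*I*pi/3))*conj(0) + 4*(3 + 2*exp(-2*I*pi/3))*conj(0)]
      = (1/12)[(15) + (-15) + (0) + (0)] = 0/12 = 0
(Exp terms are combined using exp(i*s)*conj(exp(i*t)) = exp(i*(s-t)), and sums of them are collapsed using the identity that for every m > 1 the m distinct m-th roots of unity sum to 0, e.g. 1 + exp(2*I*pi/3) + exp(-2*I*pi/3) = 0.)
Dimension check: dim(rho) = sum (mult * dim) = 3*1 + 2*1 + 0*1 + 0*3 = 5 = chi_rho(e) = 5.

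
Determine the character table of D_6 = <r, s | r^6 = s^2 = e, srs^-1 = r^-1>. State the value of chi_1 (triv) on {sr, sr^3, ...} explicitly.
Conjugacy classes: {e} of size 1, {r^3} of size 1, {r^1, r^5} of size 2, {r^2, r^4} of size 2, {s, sr^2, ...} of size 3, {sr, sr^3, ...} of size 3.
Character table:
  irrep \ class              {e} (size 1)  {r^3} (size 1)  {r^1, r^5} (size 2)  {r^2, r^4} (size 2)  {s, sr^2, ...} (size 3)  {sr, sr^3, ...} (size 3)
  chi_1 (triv)               1             1               1                    1                    1                        1                       
  chi_2 (sign: r->1, s->-1)  1             1               1                    1                    -1                       -1                      
  chi_3 (r->-1, s->1)        1             -1              -1                   1                    1                        -1                      
  chi_4 (r->-1, s->-1)       1             -1              -1                   1                    -1                       1                       
  chi_5 (2d, j=1)            2             -2              1                    -1                   0                        0                       
  chi_6 (2d, j=2)            2             2               -1                   -1                   0                        0                       

Spot check: chi_1 (triv) on {sr, sr^3, ...} = 1.

Derivation: D_6 has order 2*6 = 12 with 6 conjugacy classes, hence 6 irreducibles. Sum of squared dims 1 + 1 + 1 + 1 + 4 + 4 = 12 = |G|. Linear characters come from the abelianisation; the 2-dimensional irreps have character r^k -> 2*cos(2*pi*j*k/6), reflections -> 0.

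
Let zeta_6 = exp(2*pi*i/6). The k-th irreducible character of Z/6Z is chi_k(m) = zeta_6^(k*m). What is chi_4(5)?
chi_4(5) = zeta_6^20 = exp(2*I*pi/3)

chi_4(5) = zeta_6^(4*5) = zeta_6^20. Since zeta_6^6 = 1, this equals zeta_6^2 = exp(2*pi*i*2/6) = exp(2*I*pi/3).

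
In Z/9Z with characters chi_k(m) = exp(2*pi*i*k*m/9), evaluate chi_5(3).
chi_5(3) = zeta_9^15 = exp(-2*I*pi/3)

Details: chi_5(3) = zeta_9^(5*3) = zeta_9^15. Since zeta_9^9 = 1, this equals zeta_9^6 = exp(2*pi*i*6/9) = exp(-2*I*pi/3).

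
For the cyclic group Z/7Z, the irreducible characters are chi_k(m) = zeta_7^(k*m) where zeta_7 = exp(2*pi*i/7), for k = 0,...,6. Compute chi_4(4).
chi_4(4) = zeta_7^16 = exp(4*I*pi/7)

Details: chi_4(4) = zeta_7^(4*4) = zeta_7^16. Since zeta_7^7 = 1, this equals zeta_7^2 = exp(2*pi*i*2/7) = exp(4*I*pi/7).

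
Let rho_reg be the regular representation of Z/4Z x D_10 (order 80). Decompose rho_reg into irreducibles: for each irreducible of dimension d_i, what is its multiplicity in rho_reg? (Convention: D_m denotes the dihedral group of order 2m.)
Each irreducible V_i of dimension d_i appears with multiplicity d_i, i.e. rho_reg = (direct sum over all irreducibles V_i) d_i V_i. The irreducible dimensions for Z/4Z x D_10 are 1, 1, 1, 1, 1, 1, 1, 1, 1, 1, 1, 1, 1, 1, 1, 1, 2, 2, 2, 2, 2, 2, 2, 2, 2, 2, 2, 2, 2, 2, 2, 2: 16 irreducibles of dimension 1, each with multiplicity 1; 16 irreducibles of dimension 2, each with multiplicity 2. Total dimension 16*1*1 + 16*2*2 = 80 = |G|.

Reasoning: General theorem: in the regular representation of a finite group G, each irreducible appears with multiplicity equal to its dimension. Check: dim(rho_reg) = sum d_i^2 = 1 + 1 + 1 + 1 + 1 + 1 + 1 + 1 + 1 + 1 + 1 + 1 + 1 + 1 + 1 + 1 + 4 + 4 + 4 + 4 + 4 + 4 + 4 + 4 + 4 + 4 + 4 + 4 + 4 + 4 + 4 + 4 = 80 = |G|.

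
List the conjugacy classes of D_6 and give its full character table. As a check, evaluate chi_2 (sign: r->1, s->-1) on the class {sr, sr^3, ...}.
Conjugacy classes: {e} of size 1, {r^3} of size 1, {r^1, r^5} of size 2, {r^2, r^4} of size 2, {s, sr^2, ...} of size 3, {sr, sr^3, ...} of size 3.
Character table:
  irrep \ class              {e} (size 1)  {r^3} (size 1)  {r^1, r^5} (size 2)  {r^2, r^4} (size 2)  {s, sr^2, ...} (size 3)  {sr, sr^3, ...} (size 3)
  chi_1 (triv)               1             1               1                    1                    1                        1                       
  chi_2 (sign: r->1, s->-1)  1             1               1                    1                    -1                       -1                      
  chi_3 (r->-1, s->1)        1             -1              -1                   1                    1                        -1                      
  chi_4 (r->-1, s->-1)       1             -1              -1                   1                    -1                       1                       
  chi_5 (2d, j=1)            2             -2              1                    -1                   0                        0                       
  chi_6 (2d, j=2)            2             2               -1                   -1                   0                        0                       

Spot check: chi_2 (sign: r->1, s->-1) on {sr, sr^3, ...} = -1.

Justification: D_6 has order 2*6 = 12 with 6 conjugacy classes, hence 6 irreducibles. Sum of squared dims 1 + 1 + 1 + 1 + 4 + 4 = 12 = |G|. Linear characters come from the abelianisation; the 2-dimensional irreps have character r^k -> 2*cos(2*pi*j*k/6), reflections -> 0.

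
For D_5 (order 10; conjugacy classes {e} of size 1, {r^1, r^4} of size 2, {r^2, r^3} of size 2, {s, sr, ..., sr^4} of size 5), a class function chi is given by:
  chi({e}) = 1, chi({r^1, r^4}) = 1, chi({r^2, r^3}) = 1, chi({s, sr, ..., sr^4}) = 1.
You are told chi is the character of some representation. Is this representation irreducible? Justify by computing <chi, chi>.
Irreducible: <chi, chi> = 1.

Justification: <chi, chi> = (1/|G|) sum_C |C| * |chi(C)|^2 = (1/10)[1*|1|^2 + 2*|1|^2 + 2*|1|^2 + 5*|1|^2]
  = (1/10)[(1) + (2) + (2) + (5)] = 10/10 = 1.
A character is irreducible iff <chi, chi> = 1, so this representation is irreducible.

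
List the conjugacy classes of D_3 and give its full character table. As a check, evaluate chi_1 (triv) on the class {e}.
Conjugacy classes: {e} of size 1, {r^1, r^2} of size 2, {s, sr, ..., sr^2} of size 3.
Character table:
  irrep \ class              {e} (size 1)  {r^1, r^2} (size 2)  {s, sr, ..., sr^2} (size 3)
  chi_1 (triv)               1             1                    1                          
  chi_2 (sign: r->1, s->-1)  1             1                    -1                         
  chi_3 (2d, j=1)            2             -1                   0                          

Spot check: chi_1 (triv) on {e} = 1.

Working: D_3 has order 2*3 = 6 with 3 conjugacy classes, hence 3 irreducibles. Sum of squared dims 1 + 1 + 4 = 6 = |G|. Linear characters come from the abelianisation; the 2-dimensional irreps have character r^k -> 2*cos(2*pi*j*k/3), reflections -> 0.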